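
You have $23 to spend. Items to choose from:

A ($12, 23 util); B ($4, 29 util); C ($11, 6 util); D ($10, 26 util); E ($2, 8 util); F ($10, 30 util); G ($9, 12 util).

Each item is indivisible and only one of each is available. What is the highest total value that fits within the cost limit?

This is a 0/1 knapsack; check combinations near the capacity.
- B+F+G: cost 4+10+9=23, value 29+30+12=71
- B+E+F: cost 4+2+10=16, value 29+8+30=67
- B+D+G: cost 4+10+9=23, value 29+26+12=67
Best: 71 util.

71 util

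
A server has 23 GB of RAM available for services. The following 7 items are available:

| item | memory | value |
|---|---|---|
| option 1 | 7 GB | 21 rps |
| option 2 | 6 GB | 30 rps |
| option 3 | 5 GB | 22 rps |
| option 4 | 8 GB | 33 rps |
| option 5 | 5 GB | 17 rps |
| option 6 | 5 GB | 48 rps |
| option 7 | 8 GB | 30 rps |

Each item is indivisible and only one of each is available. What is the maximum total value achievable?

121 rps

Check high-value combinations within 23 GB:
- option 1+option 2+option 3+option 6: memory 7+6+5+5=23, value 21+30+22+48=121
- option 3+option 4+option 5+option 6: memory 5+8+5+5=23, value 22+33+17+48=120
- option 2+option 3+option 5+option 6: memory 6+5+5+5=21, value 30+22+17+48=117
Best: 121 rps.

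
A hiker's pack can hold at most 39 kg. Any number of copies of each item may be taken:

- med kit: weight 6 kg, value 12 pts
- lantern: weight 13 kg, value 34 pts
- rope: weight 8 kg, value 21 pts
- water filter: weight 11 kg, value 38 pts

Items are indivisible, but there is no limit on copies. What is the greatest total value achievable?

Best value-per-unit is water filter at 38/11; filling with it alone gives 3×38 = 114.
Optimal mix: 1×med kit + 3×water filter → weight 39, value 126.

126 pts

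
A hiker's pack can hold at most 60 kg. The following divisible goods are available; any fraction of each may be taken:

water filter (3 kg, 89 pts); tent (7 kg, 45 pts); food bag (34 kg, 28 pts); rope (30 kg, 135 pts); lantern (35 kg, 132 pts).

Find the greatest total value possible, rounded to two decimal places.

344.43

Take in order of value per unit:
- water filter (89/3 per unit): all 3 → value 89, running total 89.00
- tent (45/7 per unit): all 7 → value 45, running total 134.00
- rope (135/30 per unit): all 30 → value 135, running total 269.00
- lantern (132/35 per unit): 20 of 35 → value 20×132/35 = 75.4286, running total 344.43
Total 344.43.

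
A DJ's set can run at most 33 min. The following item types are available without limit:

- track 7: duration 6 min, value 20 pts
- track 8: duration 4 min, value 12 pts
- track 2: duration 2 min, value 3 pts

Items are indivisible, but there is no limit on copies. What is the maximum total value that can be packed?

104 pts

Best value-per-unit is track 7 at 20/6; filling with it alone gives 5×20 = 100.
Optimal mix: 4×track 7 + 2×track 8 → duration 32, value 104.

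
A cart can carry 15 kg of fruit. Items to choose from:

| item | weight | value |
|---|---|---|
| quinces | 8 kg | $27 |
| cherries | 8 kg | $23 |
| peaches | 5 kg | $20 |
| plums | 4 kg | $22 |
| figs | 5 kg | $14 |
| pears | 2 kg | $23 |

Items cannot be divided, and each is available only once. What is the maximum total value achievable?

This is a 0/1 knapsack; check combinations near the capacity.
- quinces+plums+pears: weight 8+4+2=14, value 27+22+23=72
- quinces+peaches+pears: weight 8+5+2=15, value 27+20+23=70
- cherries+plums+pears: weight 8+4+2=14, value 23+22+23=68
- cherries+peaches+pears: weight 8+5+2=15, value 23+20+23=66
Best: $72.

$72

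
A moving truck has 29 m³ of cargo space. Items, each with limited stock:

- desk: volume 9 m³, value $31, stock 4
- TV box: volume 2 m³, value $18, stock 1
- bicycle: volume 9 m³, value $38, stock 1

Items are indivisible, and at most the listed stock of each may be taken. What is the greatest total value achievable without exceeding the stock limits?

Top feasible selections:
- 2×desk + 1×TV box + 1×bicycle: volume 29, value 118
- 3×desk + 1×TV box: volume 29, value 111
- 2×desk + 1×bicycle: volume 27, value 100
- 3×desk: volume 27, value 93
Best: $118.

$118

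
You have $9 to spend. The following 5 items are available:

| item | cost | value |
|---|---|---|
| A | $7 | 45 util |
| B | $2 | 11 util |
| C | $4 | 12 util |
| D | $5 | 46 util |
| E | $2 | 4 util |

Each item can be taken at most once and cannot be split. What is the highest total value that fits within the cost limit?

61 util

Check high-value combinations within $9:
- B+D+E: cost 2+5+2=9, value 11+46+4=61
- C+D: cost 4+5=9, value 12+46=58
- B+D: cost 2+5=7, value 11+46=57
- A+B: cost 7+2=9, value 45+11=56
- D+E: cost 5+2=7, value 46+4=50
Best: 61 util.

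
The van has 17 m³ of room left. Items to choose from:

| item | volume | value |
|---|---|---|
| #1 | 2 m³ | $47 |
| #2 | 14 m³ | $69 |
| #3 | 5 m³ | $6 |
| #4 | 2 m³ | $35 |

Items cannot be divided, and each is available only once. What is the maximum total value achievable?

Check high-value combinations within 17 m³:
- #1+#2: volume 2+14=16, value 47+69=116
- #2+#4: volume 14+2=16, value 69+35=104
- #1+#3+#4: volume 2+5+2=9, value 47+6+35=88
Best: $116.

$116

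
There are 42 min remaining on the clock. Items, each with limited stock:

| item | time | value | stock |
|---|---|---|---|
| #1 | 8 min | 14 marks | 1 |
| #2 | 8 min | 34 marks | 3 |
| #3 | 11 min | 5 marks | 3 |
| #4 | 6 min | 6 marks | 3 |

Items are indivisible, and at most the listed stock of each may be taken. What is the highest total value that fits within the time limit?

Best selections within time 42 and stock limits:
- 1×#1 + 3×#2 + 1×#4: time 38, value 122
- 3×#2 + 3×#4: time 42, value 120
- 1×#1 + 3×#2: time 32, value 116
Best: 122 marks.

122 marks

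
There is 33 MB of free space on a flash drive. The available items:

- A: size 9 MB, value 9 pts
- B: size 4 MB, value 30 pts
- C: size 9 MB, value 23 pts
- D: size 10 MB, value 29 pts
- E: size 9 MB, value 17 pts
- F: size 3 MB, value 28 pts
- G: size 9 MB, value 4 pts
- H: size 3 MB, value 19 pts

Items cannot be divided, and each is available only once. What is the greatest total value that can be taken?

Check high-value combinations within 33 MB:
- B+C+D+F+H: size 4+9+10+3+3=29, value 30+23+29+28+19=129
- B+D+E+F+H: size 4+10+9+3+3=29, value 30+29+17+28+19=123
- B+C+E+F+H: size 4+9+9+3+3=28, value 30+23+17+28+19=117
- A+B+D+F+H: size 9+4+10+3+3=29, value 9+30+29+28+19=115
- B+C+D+F: size 4+9+10+3=26, value 30+23+29+28=110
Best: 129 pts.

129 pts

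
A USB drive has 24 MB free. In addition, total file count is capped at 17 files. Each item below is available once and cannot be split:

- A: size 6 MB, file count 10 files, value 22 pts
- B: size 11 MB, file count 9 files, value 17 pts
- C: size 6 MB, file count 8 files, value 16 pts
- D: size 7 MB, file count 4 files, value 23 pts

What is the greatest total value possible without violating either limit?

45 pts

Feasible sets respecting both limits:
- A+D: size 13, file count 14, value 45
- B+D: size 18, file count 13, value 40
- C+D: size 13, file count 12, value 39
Best: 45 pts.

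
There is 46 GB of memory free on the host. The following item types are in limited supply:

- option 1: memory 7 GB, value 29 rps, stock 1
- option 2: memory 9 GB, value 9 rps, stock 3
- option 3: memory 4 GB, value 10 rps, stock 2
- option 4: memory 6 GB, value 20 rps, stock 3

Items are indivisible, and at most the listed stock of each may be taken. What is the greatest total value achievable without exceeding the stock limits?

Top feasible selections:
- 1×option 1 + 1×option 2 + 2×option 3 + 3×option 4: memory 42, value 118
- 1×option 1 + 2×option 3 + 3×option 4: memory 33, value 109
- 1×option 1 + 1×option 2 + 1×option 3 + 3×option 4: memory 38, value 108
- 1×option 1 + 2×option 2 + 3×option 4: memory 43, value 107
Best: 118 rps.

118 rps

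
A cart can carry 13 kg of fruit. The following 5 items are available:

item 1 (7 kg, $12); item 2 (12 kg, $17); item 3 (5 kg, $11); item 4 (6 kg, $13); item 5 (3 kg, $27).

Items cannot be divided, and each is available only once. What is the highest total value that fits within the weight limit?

This is a 0/1 knapsack; check combinations near the capacity.
- item 4+item 5: weight 6+3=9, value 13+27=40
- item 1+item 5: weight 7+3=10, value 12+27=39
- item 3+item 5: weight 5+3=8, value 11+27=38
- item 5: weight 3, value 27
- item 1+item 4: weight 7+6=13, value 12+13=25
Best: $40.

$40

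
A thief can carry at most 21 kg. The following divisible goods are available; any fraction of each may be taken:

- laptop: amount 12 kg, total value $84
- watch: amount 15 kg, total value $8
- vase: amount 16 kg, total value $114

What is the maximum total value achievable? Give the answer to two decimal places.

149.00

Take in order of value per unit:
- vase (114/16 per unit): all 16 → value 114, running total 114.00
- laptop (84/12 per unit): 5 of 12 → value 5×84/12 = 35.0000, running total 149.00
Total 149.00.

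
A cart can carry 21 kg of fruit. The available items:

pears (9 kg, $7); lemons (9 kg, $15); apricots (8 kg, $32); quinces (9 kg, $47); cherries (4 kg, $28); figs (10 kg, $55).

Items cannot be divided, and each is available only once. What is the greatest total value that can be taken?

$107

This is a 0/1 knapsack; check combinations near the capacity.
- apricots+quinces+cherries: weight 8+9+4=21, value 32+47+28=107
- quinces+figs: weight 9+10=19, value 47+55=102
- apricots+figs: weight 8+10=18, value 32+55=87
- cherries+figs: weight 4+10=14, value 28+55=83
Best: $107.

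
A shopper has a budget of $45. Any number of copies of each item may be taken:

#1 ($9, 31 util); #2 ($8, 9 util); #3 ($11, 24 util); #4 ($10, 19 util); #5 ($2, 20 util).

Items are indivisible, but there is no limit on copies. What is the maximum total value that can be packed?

Best value-per-unit is #5 at 20/2, and filling with it alone uses cost 22×2=44. No mix of the others beats 22×20 = 440.

440 util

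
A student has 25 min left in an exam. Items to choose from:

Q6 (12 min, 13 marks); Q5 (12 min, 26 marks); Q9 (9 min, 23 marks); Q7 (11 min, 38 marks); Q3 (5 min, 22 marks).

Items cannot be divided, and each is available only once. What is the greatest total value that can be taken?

83 marks

Check high-value combinations within 25 min:
- Q9+Q7+Q3: time 9+11+5=25, value 23+38+22=83
- Q5+Q7: time 12+11=23, value 26+38=64
- Q9+Q7: time 9+11=20, value 23+38=61
- Q7+Q3: time 11+5=16, value 38+22=60
Best: 83 marks.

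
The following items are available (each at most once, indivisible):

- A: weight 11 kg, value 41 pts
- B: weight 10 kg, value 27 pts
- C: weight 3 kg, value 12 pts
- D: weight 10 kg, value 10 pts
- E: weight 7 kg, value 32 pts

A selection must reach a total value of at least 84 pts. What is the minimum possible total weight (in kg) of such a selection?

21

Subsets with value ≥ 84, sorted by total weight:
- A+C+E: weight 21, value 85
- A+B+E: weight 28, value 100
- A+B+C+E: weight 31, value 112
Minimum weight: 21 kg.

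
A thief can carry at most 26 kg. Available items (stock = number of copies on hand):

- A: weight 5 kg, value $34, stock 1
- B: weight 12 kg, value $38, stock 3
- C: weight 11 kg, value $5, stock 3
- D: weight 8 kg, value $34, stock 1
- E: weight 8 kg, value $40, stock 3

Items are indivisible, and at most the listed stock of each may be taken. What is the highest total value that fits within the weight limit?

$120

Best selections within weight 26 and stock limits:
- 3×E: weight 24, value 120
- 1×A + 2×E: weight 21, value 114
- 1×D + 2×E: weight 24, value 114
Best: $120.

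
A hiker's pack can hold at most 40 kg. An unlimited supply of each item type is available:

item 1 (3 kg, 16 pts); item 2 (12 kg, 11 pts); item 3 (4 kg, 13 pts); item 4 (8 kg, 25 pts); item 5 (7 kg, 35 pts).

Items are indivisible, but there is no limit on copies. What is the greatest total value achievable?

Best value-per-unit is item 1 at 16/3; filling with it alone gives 13×16 = 208.
Optimal mix: 11×item 1 + 1×item 5 → weight 40, value 211.

211 pts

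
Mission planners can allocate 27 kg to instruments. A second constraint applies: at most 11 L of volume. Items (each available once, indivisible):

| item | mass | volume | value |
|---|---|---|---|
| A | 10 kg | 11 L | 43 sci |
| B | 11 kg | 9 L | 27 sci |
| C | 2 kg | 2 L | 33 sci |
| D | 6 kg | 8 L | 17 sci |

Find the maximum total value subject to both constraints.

Feasible sets respecting both limits:
- B+C: mass 13, volume 11, value 60
- C+D: mass 8, volume 10, value 50
- A: mass 10, volume 11, value 43
Best: 60 sci.

60 sci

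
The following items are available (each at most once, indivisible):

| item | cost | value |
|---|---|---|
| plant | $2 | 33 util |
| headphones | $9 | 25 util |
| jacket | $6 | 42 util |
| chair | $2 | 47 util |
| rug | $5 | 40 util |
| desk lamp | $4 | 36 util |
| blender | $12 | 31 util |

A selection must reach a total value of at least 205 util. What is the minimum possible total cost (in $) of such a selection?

Subsets with value ≥ 205, sorted by total cost:
- plant+headphones+jacket+chair+rug+desk lamp: cost 28, value 223
- plant+jacket+chair+rug+desk lamp+blender: cost 31, value 229
Minimum cost: 28 $.

28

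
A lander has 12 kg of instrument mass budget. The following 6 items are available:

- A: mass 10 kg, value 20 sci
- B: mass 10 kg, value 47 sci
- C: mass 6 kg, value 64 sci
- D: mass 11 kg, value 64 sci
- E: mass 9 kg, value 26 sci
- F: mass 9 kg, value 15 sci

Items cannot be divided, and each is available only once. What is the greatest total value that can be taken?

Check high-value combinations within 12 kg:
- C: mass 6, value 64
- D: mass 11, value 64
- B: mass 10, value 47
- E: mass 9, value 26
Best: 64 sci.

64 sci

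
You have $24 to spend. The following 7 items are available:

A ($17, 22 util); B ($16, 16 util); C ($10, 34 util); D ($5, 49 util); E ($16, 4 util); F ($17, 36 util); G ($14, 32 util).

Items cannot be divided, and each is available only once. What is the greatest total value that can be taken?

Check high-value combinations within $24:
- D+F: cost 5+17=22, value 49+36=85
- C+D: cost 10+5=15, value 34+49=83
- D+G: cost 5+14=19, value 49+32=81
- A+D: cost 17+5=22, value 22+49=71
- C+G: cost 10+14=24, value 34+32=66
Best: 85 util.

85 util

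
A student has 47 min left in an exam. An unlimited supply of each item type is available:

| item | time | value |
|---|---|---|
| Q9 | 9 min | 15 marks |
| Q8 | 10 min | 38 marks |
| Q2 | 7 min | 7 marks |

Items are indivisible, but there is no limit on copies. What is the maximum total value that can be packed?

Best value-per-unit is Q8 at 38/10; filling with it alone gives 4×38 = 152.
Optimal mix: 4×Q8 + 1×Q2 → time 47, value 159.

159 marks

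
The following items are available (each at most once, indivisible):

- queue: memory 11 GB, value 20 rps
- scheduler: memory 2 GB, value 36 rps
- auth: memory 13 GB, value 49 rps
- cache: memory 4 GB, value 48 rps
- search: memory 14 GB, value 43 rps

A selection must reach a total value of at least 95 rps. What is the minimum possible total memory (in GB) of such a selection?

Subsets with value ≥ 95, sorted by total memory:
- queue+scheduler+cache: memory 17, value 104
- auth+cache: memory 17, value 97
- scheduler+auth+cache: memory 19, value 133
- scheduler+cache+search: memory 20, value 127
Minimum memory: 17 GB.

17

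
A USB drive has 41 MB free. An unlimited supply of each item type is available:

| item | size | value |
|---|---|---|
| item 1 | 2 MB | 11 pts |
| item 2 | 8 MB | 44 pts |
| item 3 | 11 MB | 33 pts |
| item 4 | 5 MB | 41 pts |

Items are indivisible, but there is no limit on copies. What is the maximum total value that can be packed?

Best value-per-unit is item 4 at 41/5, and filling with it alone uses size 8×5=40. No mix of the others beats 8×41 = 328.

328 pts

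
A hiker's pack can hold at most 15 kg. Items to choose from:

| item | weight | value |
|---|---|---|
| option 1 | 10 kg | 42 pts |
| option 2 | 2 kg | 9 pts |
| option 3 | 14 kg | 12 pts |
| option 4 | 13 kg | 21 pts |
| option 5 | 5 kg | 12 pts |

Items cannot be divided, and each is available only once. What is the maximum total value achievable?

This is a 0/1 knapsack; check combinations near the capacity.
- option 1+option 5: weight 10+5=15, value 42+12=54
- option 1+option 2: weight 10+2=12, value 42+9=51
- option 1: weight 10, value 42
- option 2+option 4: weight 2+13=15, value 9+21=30
- option 2+option 5: weight 2+5=7, value 9+12=21
Best: 54 pts.

54 pts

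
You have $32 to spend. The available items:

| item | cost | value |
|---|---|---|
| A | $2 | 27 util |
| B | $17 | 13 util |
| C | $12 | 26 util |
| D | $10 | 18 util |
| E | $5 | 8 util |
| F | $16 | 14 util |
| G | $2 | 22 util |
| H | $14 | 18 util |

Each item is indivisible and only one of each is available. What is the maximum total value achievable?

101 util

Check high-value combinations within $32:
- A+C+D+E+G: cost 2+12+10+5+2=31, value 27+26+18+8+22=101
- A+C+D+G: cost 2+12+10+2=26, value 27+26+18+22=93
- A+C+G+H: cost 2+12+2+14=30, value 27+26+22+18=93
Best: 101 util.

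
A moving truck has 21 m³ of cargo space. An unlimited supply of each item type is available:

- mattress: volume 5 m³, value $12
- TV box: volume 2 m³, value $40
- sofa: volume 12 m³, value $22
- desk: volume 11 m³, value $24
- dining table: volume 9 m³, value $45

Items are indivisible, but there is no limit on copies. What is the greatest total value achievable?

$400

Best value-per-unit is TV box at 40/2, and filling with it alone uses volume 10×2=20. No mix of the others beats 10×40 = 400.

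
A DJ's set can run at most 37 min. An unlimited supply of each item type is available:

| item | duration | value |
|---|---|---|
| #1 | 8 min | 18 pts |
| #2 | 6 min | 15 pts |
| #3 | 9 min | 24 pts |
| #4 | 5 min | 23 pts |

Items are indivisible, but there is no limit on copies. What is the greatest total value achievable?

161 pts

Best value-per-unit is #4 at 23/5, and filling with it alone uses duration 7×5=35. No mix of the others beats 7×23 = 161.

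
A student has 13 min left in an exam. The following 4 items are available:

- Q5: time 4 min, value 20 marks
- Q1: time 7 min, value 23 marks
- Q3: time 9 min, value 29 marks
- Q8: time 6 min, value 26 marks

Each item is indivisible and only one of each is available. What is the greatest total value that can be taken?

49 marks

Check high-value combinations within 13 min:
- Q5+Q3: time 4+9=13, value 20+29=49
- Q1+Q8: time 7+6=13, value 23+26=49
- Q5+Q8: time 4+6=10, value 20+26=46
- Q5+Q1: time 4+7=11, value 20+23=43
- Q3: time 9, value 29
Best: 49 marks.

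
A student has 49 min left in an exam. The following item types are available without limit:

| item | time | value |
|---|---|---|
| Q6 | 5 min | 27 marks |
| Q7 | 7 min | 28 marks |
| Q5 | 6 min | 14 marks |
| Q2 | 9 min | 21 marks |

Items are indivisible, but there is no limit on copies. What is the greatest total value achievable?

245 marks

Best value-per-unit is Q6 at 27/5; filling with it alone gives 9×27 = 243.
Optimal mix: 7×Q6 + 2×Q7 → time 49, value 245.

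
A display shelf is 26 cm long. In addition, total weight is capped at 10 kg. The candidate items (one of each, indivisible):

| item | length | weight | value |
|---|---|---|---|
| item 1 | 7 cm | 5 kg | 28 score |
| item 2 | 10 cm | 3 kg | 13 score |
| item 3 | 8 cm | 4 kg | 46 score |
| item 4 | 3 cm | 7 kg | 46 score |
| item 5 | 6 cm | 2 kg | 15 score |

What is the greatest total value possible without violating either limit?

74 score

Feasible sets respecting both limits:
- item 1+item 3: length 15, weight 9, value 74
- item 2+item 3+item 5: length 24, weight 9, value 74
- item 3+item 5: length 14, weight 6, value 61
Best: 74 score.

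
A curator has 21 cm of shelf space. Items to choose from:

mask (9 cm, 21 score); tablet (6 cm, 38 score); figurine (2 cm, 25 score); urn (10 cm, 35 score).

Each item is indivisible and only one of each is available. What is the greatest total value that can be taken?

Check high-value combinations within 21 cm:
- tablet+figurine+urn: length 6+2+10=18, value 38+25+35=98
- mask+tablet+figurine: length 9+6+2=17, value 21+38+25=84
- mask+figurine+urn: length 9+2+10=21, value 21+25+35=81
Best: 98 score.

98 score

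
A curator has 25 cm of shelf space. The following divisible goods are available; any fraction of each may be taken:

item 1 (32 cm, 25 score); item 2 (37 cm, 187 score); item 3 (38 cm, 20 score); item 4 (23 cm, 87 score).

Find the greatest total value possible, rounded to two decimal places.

Take in order of value per unit:
- item 2 (187/37 per unit): 25 of 37 → value 25×187/37 = 126.3514, running total 126.35
Total 126.35.

126.35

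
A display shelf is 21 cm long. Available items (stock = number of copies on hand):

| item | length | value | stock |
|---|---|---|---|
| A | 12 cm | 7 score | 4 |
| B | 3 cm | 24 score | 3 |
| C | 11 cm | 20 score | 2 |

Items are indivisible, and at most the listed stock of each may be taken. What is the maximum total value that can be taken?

92 score

Best selections within length 21 and stock limits:
- 3×B + 1×C: length 20, value 92
- 1×A + 3×B: length 21, value 79
- 3×B: length 9, value 72
- 2×B + 1×C: length 17, value 68
Best: 92 score.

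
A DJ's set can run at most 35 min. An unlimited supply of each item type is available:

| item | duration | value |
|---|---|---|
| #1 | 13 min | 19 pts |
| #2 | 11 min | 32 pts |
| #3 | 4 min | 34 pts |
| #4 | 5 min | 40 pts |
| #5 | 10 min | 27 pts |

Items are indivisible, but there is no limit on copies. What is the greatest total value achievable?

Best value-per-unit is #3 at 34/4; filling with it alone gives 8×34 = 272.
Optimal mix: 5×#3 + 3×#4 → duration 35, value 290.

290 pts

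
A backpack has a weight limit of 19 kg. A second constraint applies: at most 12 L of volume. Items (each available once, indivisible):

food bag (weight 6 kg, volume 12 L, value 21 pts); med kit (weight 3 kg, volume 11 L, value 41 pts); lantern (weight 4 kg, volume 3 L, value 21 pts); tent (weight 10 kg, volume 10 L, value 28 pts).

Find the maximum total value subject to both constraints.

Feasible sets respecting both limits:
- med kit: weight 3, volume 11, value 41
- tent: weight 10, volume 10, value 28
- food bag: weight 6, volume 12, value 21
- lantern: weight 4, volume 3, value 21
Best: 41 pts.

41 pts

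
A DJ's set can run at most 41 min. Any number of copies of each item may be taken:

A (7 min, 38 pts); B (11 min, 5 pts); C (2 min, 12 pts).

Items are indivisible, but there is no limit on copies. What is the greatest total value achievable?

242 pts

Best value-per-unit is C at 12/2; filling with it alone gives 20×12 = 240.
Optimal mix: 1×A + 17×C → duration 41, value 242.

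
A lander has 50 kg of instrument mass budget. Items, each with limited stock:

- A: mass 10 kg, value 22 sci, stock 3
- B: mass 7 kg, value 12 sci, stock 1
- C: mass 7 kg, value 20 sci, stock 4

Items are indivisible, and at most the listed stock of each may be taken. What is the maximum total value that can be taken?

Best selections within mass 50 and stock limits:
- 2×A + 4×C: mass 48, value 124
- 2×A + 1×B + 3×C: mass 48, value 116
- 1×A + 1×B + 4×C: mass 45, value 114
- 3×A + 2×C: mass 44, value 106
Best: 124 sci.

124 sci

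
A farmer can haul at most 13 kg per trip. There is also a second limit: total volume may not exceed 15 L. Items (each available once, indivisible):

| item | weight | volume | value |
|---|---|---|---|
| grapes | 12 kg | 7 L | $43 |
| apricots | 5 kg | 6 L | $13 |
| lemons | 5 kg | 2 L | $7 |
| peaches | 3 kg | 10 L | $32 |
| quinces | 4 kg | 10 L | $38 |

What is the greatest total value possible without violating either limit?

$45

Feasible sets respecting both limits:
- lemons+quinces: weight 9, volume 12, value 45
- grapes: weight 12, volume 7, value 43
- lemons+peaches: weight 8, volume 12, value 39
- quinces: weight 4, volume 10, value 38
Best: $45.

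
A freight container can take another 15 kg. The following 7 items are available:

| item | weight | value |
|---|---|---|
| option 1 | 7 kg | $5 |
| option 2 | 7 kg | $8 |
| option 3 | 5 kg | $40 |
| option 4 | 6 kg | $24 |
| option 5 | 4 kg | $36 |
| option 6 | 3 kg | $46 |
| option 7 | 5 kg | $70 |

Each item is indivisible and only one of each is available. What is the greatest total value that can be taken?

$156

Check high-value combinations within 15 kg:
- option 3+option 6+option 7: weight 5+3+5=13, value 40+46+70=156
- option 5+option 6+option 7: weight 4+3+5=12, value 36+46+70=152
- option 3+option 5+option 7: weight 5+4+5=14, value 40+36+70=146
- option 4+option 6+option 7: weight 6+3+5=14, value 24+46+70=140
Best: $156.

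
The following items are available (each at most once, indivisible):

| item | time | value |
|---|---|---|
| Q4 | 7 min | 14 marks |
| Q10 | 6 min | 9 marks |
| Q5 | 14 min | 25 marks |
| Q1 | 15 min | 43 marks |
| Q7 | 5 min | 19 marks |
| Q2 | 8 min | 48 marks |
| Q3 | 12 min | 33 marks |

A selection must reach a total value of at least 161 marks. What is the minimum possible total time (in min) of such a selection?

Subsets with value ≥ 161, sorted by total time:
- Q4+Q10+Q1+Q7+Q2+Q3: time 53, value 166
- Q5+Q1+Q7+Q2+Q3: time 54, value 168
- Q4+Q5+Q1+Q2+Q3: time 56, value 163
Minimum time: 53 min.

53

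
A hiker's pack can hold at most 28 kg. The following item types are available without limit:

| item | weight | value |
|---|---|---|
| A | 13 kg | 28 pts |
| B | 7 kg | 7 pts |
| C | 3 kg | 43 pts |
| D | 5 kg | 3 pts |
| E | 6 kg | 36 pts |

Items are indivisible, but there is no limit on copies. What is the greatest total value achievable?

Best value-per-unit is C at 43/3, and filling with it alone uses weight 9×3=27. No mix of the others beats 9×43 = 387.

387 pts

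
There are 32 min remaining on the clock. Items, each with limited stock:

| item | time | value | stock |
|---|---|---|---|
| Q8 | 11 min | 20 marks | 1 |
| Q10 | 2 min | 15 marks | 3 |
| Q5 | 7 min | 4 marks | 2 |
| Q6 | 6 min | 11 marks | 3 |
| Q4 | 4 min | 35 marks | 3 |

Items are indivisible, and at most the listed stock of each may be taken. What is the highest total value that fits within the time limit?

Best selections within time 32 and stock limits:
- 3×Q10 + 2×Q6 + 3×Q4: time 30, value 172
- 1×Q8 + 3×Q10 + 3×Q4: time 29, value 170
Best: 172 marks.

172 marks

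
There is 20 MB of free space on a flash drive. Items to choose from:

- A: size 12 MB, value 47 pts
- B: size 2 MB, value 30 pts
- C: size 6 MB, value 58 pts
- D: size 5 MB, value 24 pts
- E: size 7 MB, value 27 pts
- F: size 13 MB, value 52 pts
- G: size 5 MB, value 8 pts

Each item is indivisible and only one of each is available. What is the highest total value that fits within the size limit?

139 pts

Check high-value combinations within 20 MB:
- B+C+D+E: size 2+6+5+7=20, value 30+58+24+27=139
- A+B+C: size 12+2+6=20, value 47+30+58=135
- B+C+E+G: size 2+6+7+5=20, value 30+58+27+8=123
Best: 139 pts.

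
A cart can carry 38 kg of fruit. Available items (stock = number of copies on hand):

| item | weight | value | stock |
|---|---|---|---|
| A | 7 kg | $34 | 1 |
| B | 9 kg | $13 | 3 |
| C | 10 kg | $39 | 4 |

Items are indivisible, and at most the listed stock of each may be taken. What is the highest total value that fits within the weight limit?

$151

Top feasible selections:
- 1×A + 3×C: weight 37, value 151
- 1×A + 1×B + 2×C: weight 36, value 125
- 3×C: weight 30, value 117
Best: $151.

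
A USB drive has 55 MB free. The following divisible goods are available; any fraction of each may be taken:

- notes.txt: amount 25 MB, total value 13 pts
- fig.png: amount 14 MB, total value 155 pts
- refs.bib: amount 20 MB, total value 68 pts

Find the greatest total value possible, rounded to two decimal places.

233.92

Take in order of value per unit:
- fig.png (155/14 per unit): all 14 → value 155, running total 155.00
- refs.bib (68/20 per unit): all 20 → value 68, running total 223.00
- notes.txt (13/25 per unit): 21 of 25 → value 21×13/25 = 10.9200, running total 233.92
Total 233.92.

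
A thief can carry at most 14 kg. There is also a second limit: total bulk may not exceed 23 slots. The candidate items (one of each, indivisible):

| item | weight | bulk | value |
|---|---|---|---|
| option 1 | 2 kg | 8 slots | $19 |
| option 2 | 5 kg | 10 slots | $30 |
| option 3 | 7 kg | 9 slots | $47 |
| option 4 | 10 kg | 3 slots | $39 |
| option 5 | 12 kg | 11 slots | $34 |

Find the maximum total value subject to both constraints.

Feasible sets respecting both limits:
- option 2+option 3: weight 12, bulk 19, value 77
- option 1+option 3: weight 9, bulk 17, value 66
- option 1+option 4: weight 12, bulk 11, value 58
Best: $77.

$77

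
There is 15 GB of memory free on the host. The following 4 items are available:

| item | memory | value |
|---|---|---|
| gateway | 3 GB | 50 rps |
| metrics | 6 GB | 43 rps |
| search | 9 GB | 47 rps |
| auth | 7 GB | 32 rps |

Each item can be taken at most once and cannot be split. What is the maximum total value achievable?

Check high-value combinations within 15 GB:
- gateway+search: memory 3+9=12, value 50+47=97
- gateway+metrics: memory 3+6=9, value 50+43=93
- metrics+search: memory 6+9=15, value 43+47=90
Best: 97 rps.

97 rps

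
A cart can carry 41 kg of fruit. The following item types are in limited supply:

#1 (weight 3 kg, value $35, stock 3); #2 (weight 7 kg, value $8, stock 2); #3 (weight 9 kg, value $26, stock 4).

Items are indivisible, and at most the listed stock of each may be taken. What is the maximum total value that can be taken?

Best selections within weight 41 and stock limits:
- 3×#1 + 3×#3: weight 36, value 183
- 3×#1 + 2×#2 + 2×#3: weight 41, value 173
Best: $183.

$183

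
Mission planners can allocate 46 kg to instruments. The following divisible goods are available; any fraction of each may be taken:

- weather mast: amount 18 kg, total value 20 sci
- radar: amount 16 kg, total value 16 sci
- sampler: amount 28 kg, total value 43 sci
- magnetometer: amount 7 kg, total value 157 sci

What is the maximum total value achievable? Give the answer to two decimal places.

212.22

Take in order of value per unit:
- magnetometer (157/7 per unit): all 7 → value 157, running total 157.00
- sampler (43/28 per unit): all 28 → value 43, running total 200.00
- weather mast (20/18 per unit): 11 of 18 → value 11×20/18 = 12.2222, running total 212.22
Total 212.22.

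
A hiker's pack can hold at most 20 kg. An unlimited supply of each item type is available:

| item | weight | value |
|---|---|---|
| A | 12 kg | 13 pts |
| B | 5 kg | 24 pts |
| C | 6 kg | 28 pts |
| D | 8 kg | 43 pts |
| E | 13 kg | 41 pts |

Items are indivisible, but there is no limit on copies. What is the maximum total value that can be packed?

99 pts

Best value-per-unit is D at 43/8; filling with it alone gives 2×43 = 86.
Optimal mix: 2×C + 1×D → weight 20, value 99.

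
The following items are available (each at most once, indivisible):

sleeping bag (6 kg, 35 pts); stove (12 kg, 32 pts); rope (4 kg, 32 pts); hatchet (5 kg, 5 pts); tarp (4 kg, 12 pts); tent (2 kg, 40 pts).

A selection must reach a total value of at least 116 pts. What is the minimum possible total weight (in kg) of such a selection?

Subsets with value ≥ 116, sorted by total weight:
- sleeping bag+rope+tarp+tent: weight 16, value 119
- sleeping bag+rope+hatchet+tarp+tent: weight 21, value 124
- stove+rope+tarp+tent: weight 22, value 116
Minimum weight: 16 kg.

16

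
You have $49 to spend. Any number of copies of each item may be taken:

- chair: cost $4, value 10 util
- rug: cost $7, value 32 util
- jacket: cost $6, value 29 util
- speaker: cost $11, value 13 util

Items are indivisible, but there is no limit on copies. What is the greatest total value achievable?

Best value-per-unit is jacket at 29/6; filling with it alone gives 8×29 = 232.
Optimal mix: 1×rug + 7×jacket → cost 49, value 235.

235 util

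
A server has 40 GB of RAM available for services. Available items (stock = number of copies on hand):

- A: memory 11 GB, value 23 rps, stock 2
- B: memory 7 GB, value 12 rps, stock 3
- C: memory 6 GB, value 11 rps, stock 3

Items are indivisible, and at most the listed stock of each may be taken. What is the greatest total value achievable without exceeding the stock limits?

79 rps

Top feasible selections:
- 2×A + 3×C: memory 40, value 79
- 2×A + 2×B: memory 36, value 70
- 1×A + 3×B + 1×C: memory 38, value 70
- 2×A + 1×B + 1×C: memory 35, value 69
Best: 79 rps.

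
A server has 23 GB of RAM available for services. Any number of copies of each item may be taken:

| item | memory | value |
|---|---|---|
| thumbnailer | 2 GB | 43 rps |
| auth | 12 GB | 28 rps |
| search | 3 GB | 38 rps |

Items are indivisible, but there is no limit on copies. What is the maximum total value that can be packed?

Best value-per-unit is thumbnailer at 43/2, and filling with it alone uses memory 11×2=22. No mix of the others beats 11×43 = 473.

473 rps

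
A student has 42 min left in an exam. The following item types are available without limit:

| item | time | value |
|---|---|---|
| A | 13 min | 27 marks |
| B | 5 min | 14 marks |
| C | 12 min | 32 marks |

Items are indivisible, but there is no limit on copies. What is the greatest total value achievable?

Best value-per-unit is B at 14/5; filling with it alone gives 8×14 = 112.
Optimal mix: 6×B + 1×C → time 42, value 116.

116 marks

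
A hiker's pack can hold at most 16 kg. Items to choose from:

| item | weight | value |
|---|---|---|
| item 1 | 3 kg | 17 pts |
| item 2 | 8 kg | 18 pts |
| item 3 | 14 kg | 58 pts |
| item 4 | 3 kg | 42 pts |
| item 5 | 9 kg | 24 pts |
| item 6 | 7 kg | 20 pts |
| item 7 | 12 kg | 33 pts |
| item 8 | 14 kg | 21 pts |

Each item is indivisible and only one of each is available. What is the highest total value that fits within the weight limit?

Check high-value combinations within 16 kg:
- item 1+item 4+item 5: weight 3+3+9=15, value 17+42+24=83
- item 1+item 4+item 6: weight 3+3+7=13, value 17+42+20=79
- item 1+item 2+item 4: weight 3+8+3=14, value 17+18+42=77
Best: 83 pts.

83 pts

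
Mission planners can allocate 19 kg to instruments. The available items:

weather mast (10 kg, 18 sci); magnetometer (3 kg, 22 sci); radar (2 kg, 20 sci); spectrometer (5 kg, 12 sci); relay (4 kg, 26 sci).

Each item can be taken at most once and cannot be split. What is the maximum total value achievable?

Check high-value combinations within 19 kg:
- weather mast+magnetometer+radar+relay: mass 10+3+2+4=19, value 18+22+20+26=86
- magnetometer+radar+spectrometer+relay: mass 3+2+5+4=14, value 22+20+12+26=80
- magnetometer+radar+relay: mass 3+2+4=9, value 22+20+26=68
- weather mast+magnetometer+relay: mass 10+3+4=17, value 18+22+26=66
- weather mast+radar+relay: mass 10+2+4=16, value 18+20+26=64
Best: 86 sci.

86 sci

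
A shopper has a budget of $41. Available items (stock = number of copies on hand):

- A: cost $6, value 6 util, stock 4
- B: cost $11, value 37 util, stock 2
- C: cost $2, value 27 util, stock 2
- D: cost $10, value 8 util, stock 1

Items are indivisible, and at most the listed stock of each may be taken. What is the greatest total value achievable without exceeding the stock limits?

Top feasible selections:
- 2×A + 2×B + 2×C: cost 38, value 140
- 2×B + 2×C + 1×D: cost 36, value 136
Best: 140 util.

140 util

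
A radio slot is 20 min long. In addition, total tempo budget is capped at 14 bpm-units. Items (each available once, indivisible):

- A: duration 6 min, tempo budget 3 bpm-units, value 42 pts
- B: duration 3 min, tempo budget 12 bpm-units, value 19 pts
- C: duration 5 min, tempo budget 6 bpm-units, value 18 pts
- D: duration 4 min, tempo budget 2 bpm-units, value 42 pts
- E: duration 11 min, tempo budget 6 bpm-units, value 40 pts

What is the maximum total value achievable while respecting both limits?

102 pts

Feasible sets respecting both limits:
- A+C+D: duration 15, tempo budget 11, value 102
- C+D+E: duration 20, tempo budget 14, value 100
- A+D: duration 10, tempo budget 5, value 84
Best: 102 pts.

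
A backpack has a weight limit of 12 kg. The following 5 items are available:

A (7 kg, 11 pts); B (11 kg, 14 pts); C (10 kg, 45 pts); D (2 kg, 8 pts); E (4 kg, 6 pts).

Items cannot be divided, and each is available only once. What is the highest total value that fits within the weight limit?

Check high-value combinations within 12 kg:
- C+D: weight 10+2=12, value 45+8=53
- C: weight 10, value 45
- A+D: weight 7+2=9, value 11+8=19
Best: 53 pts.

53 pts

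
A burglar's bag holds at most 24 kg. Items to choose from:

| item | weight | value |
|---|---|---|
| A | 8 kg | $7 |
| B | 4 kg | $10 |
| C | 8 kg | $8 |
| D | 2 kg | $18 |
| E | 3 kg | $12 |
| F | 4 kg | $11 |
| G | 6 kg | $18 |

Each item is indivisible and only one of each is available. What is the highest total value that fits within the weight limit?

$69

Check high-value combinations within 24 kg:
- B+D+E+F+G: weight 4+2+3+4+6=19, value 10+18+12+11+18=69
- C+D+E+F+G: weight 8+2+3+4+6=23, value 8+18+12+11+18=67
- B+C+D+E+G: weight 4+8+2+3+6=23, value 10+8+18+12+18=66
- A+D+E+F+G: weight 8+2+3+4+6=23, value 7+18+12+11+18=66
Best: $69.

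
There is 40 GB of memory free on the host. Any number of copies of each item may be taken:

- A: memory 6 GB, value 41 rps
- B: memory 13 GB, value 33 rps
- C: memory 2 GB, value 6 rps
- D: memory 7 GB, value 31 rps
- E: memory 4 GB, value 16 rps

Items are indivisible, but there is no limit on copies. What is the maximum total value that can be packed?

Best value-per-unit is A at 41/6; filling with it alone gives 6×41 = 246.
Optimal mix: 6×A + 1×E → memory 40, value 262.

262 rps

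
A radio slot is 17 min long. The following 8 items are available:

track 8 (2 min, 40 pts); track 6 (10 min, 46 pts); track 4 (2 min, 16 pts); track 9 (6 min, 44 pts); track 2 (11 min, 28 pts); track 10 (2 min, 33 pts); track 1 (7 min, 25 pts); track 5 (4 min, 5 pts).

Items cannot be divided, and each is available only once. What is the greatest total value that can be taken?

Check high-value combinations within 17 min:
- track 8+track 9+track 10+track 1: duration 2+6+2+7=17, value 40+44+33+25=142
- track 8+track 4+track 9+track 10+track 5: duration 2+2+6+2+4=16, value 40+16+44+33+5=138
- track 8+track 6+track 4+track 10: duration 2+10+2+2=16, value 40+46+16+33=135
Best: 142 pts.

142 pts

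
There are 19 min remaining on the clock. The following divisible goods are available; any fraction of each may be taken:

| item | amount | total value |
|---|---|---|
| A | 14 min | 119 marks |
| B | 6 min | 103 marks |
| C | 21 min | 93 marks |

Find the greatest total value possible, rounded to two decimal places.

213.50

Take in order of value per unit:
- B (103/6 per unit): all 6 → value 103, running total 103.00
- A (119/14 per unit): 13 of 14 → value 13×119/14 = 110.5000, running total 213.50
Total 213.50.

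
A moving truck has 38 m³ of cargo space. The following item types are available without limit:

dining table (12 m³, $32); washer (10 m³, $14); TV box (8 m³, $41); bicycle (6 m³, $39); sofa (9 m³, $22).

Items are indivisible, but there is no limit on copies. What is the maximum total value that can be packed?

$236

Best value-per-unit is bicycle at 39/6; filling with it alone gives 6×39 = 234.
Optimal mix: 1×TV box + 5×bicycle → volume 38, value 236.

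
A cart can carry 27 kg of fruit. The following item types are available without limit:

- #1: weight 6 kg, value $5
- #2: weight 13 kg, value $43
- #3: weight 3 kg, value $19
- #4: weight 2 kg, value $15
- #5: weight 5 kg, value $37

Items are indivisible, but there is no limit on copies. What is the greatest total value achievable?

Best value-per-unit is #4 at 15/2; filling with it alone gives 13×15 = 195.
Optimal mix: 11×#4 + 1×#5 → weight 27, value 202.

$202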